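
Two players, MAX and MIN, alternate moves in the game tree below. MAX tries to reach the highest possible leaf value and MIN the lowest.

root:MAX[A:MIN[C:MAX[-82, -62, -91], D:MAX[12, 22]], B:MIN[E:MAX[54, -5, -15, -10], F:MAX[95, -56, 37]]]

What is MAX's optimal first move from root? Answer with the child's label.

B

C (MAX): max(-82, -62, -91) = -62
D (MAX): max(12, 22) = 22
A (MIN): min(-62, 22) = -62
E (MAX): max(54, -5, -15, -10) = 54
F (MAX): max(95, -56, 37) = 95
B (MIN): min(54, 95) = 54
root (MAX): max(-62, 54) = 54
MAX at root wants the highest of {A=-62, B=54}, so chooses B.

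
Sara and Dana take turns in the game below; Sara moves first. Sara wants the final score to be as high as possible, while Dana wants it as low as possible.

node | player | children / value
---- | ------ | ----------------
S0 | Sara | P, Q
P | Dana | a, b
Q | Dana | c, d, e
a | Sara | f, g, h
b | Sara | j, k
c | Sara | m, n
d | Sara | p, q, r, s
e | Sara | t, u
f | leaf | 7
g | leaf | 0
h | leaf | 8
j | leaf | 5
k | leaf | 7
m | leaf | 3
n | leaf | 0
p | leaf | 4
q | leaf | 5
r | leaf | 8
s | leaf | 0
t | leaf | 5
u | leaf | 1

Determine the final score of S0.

a (Sara): max(7, 0, 8) = 8
b (Sara): max(5, 7) = 7
P (Dana): min(8, 7) = 7
c (Sara): max(3, 0) = 3
d (Sara): max(4, 5, 8, 0) = 8
e (Sara): max(5, 1) = 5
Q (Dana): min(3, 8, 5) = 3
S0 (Sara): max(7, 3) = 7

7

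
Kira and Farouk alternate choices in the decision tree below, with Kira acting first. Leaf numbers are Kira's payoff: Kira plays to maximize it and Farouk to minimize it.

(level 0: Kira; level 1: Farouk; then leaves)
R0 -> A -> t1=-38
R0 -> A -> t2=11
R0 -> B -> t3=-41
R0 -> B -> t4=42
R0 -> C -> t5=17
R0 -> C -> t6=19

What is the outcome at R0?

17

A (Farouk): min(-38, 11) = -38
B (Farouk): min(-41, 42) = -41
C (Farouk): min(17, 19) = 17
R0 (Kira): max(-38, -41, 17) = 17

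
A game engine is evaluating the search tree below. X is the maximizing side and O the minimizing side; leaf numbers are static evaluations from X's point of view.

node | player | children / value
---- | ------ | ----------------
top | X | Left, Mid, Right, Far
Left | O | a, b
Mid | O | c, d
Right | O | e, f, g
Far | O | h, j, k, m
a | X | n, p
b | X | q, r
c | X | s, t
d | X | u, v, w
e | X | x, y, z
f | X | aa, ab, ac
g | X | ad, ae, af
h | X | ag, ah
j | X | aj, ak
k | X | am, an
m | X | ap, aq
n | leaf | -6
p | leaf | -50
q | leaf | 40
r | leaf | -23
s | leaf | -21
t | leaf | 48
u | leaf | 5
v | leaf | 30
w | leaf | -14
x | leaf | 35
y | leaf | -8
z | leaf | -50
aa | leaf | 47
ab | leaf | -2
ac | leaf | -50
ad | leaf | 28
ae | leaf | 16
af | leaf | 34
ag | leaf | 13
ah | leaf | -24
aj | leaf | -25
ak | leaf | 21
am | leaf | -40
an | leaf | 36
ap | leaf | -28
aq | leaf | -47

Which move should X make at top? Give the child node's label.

a (X): max(-6, -50) = -6
b (X): max(40, -23) = 40
Left (O): min(-6, 40) = -6
c (X): max(-21, 48) = 48
d (X): max(5, 30, -14) = 30
Mid (O): min(48, 30) = 30
e (X): max(35, -8, -50) = 35
f (X): max(47, -2, -50) = 47
g (X): max(28, 16, 34) = 34
Right (O): min(35, 47, 34) = 34
h (X): max(13, -24) = 13
j (X): max(-25, 21) = 21
k (X): max(-40, 36) = 36
m (X): max(-28, -47) = -28
Far (O): min(13, 21, 36, -28) = -28
top (X): max(-6, 30, 34, -28) = 34
X at top wants the highest of {Left=-6, Mid=30, Right=34, Far=-28}, so chooses Right.

Right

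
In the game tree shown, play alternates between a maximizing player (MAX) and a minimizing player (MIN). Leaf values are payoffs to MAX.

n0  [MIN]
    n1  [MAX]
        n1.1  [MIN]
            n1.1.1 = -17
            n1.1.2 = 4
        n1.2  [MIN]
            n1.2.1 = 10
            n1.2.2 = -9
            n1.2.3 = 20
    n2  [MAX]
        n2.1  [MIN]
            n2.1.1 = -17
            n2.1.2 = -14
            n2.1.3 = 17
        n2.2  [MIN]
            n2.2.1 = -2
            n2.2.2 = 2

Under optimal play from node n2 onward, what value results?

n2.1 (MIN): min(-17, -14, 17) = -17
n2.2 (MIN): min(-2, 2) = -2
n2 (MAX): max(-17, -2) = -2

-2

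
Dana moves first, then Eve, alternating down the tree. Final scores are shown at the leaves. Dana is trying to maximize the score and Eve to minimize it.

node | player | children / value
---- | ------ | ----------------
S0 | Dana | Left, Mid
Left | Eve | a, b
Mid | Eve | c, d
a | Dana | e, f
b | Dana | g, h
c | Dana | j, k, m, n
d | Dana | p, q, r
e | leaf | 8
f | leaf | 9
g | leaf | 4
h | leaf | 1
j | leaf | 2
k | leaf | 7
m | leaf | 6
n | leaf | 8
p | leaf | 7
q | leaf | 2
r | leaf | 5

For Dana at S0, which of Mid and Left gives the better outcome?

c (Dana): max(2, 7, 6, 8) = 8
d (Dana): max(7, 2, 5) = 7
Mid (Eve): min(8, 7) = 7
a (Dana): max(8, 9) = 9
b (Dana): max(4, 1) = 4
Left (Eve): min(9, 4) = 4
Dana prefers the higher value; Mid=7, Left=4. Mid is better since 7 > 4.

Mid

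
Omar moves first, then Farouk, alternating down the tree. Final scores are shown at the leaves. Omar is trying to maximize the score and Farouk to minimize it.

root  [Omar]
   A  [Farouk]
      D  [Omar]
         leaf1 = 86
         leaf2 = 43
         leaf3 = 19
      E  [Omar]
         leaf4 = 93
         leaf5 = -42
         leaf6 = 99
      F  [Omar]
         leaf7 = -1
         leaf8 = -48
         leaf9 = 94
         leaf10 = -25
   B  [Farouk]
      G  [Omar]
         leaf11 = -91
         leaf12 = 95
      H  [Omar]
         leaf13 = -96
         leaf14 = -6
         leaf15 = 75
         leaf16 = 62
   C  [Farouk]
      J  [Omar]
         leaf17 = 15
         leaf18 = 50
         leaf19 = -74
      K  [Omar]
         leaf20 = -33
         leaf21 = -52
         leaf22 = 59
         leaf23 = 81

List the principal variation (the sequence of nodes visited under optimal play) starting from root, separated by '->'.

D (Omar): max(86, 43, 19) = 86
E (Omar): max(93, -42, 99) = 99
F (Omar): max(-1, -48, 94, -25) = 94
A (Farouk): min(86, 99, 94) = 86
G (Omar): max(-91, 95) = 95
H (Omar): max(-96, -6, 75, 62) = 75
B (Farouk): min(95, 75) = 75
J (Omar): max(15, 50, -74) = 50
K (Omar): max(-33, -52, 59, 81) = 81
C (Farouk): min(50, 81) = 50
root (Omar): max(86, 75, 50) = 86
At root, Omar picks A (highest: 86).
At A, Farouk picks D (lowest: 86).
At D, Omar picks leaf1 (highest: 86).
Terminal value 86.

root -> A -> D -> leaf1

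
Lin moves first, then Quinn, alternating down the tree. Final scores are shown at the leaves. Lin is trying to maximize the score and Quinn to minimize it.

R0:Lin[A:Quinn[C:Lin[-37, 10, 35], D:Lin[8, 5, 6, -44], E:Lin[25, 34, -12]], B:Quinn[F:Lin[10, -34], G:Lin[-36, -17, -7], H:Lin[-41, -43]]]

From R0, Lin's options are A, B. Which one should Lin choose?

A

C (Lin): max(-37, 10, 35) = 35
D (Lin): max(8, 5, 6, -44) = 8
E (Lin): max(25, 34, -12) = 34
A (Quinn): min(35, 8, 34) = 8
F (Lin): max(10, -34) = 10
G (Lin): max(-36, -17, -7) = -7
H (Lin): max(-41, -43) = -41
B (Quinn): min(10, -7, -41) = -41
R0 (Lin): max(8, -41) = 8
Lin at R0 wants the highest of {A=8, B=-41}, so chooses A.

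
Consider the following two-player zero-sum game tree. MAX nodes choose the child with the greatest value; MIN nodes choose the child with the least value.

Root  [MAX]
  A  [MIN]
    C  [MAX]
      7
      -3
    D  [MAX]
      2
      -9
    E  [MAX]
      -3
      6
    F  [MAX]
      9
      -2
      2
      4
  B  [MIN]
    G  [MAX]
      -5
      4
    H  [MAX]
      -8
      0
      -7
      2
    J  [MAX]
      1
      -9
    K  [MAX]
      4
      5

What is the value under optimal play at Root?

2

C (MAX): max(7, -3) = 7
D (MAX): max(2, -9) = 2
E (MAX): max(-3, 6) = 6
F (MAX): max(9, -2, 2, 4) = 9
A (MIN): min(7, 2, 6, 9) = 2
G (MAX): max(-5, 4) = 4
H (MAX): max(-8, 0, -7, 2) = 2
J (MAX): max(1, -9) = 1
K (MAX): max(4, 5) = 5
B (MIN): min(4, 2, 1, 5) = 1
Root (MAX): max(2, 1) = 2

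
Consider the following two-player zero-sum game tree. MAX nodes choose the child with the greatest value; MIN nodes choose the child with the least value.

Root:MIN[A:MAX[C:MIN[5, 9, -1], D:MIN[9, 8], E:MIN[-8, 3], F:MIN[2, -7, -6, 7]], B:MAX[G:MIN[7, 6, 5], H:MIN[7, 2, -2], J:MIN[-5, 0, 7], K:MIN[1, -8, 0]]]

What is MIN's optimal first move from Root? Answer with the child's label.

B

C (MIN): min(5, 9, -1) = -1
D (MIN): min(9, 8) = 8
E (MIN): min(-8, 3) = -8
F (MIN): min(2, -7, -6, 7) = -7
A (MAX): max(-1, 8, -8, -7) = 8
G (MIN): min(7, 6, 5) = 5
H (MIN): min(7, 2, -2) = -2
J (MIN): min(-5, 0, 7) = -5
K (MIN): min(1, -8, 0) = -8
B (MAX): max(5, -2, -5, -8) = 5
Root (MIN): min(8, 5) = 5
MIN at Root wants the lowest of {A=8, B=5}, so chooses B.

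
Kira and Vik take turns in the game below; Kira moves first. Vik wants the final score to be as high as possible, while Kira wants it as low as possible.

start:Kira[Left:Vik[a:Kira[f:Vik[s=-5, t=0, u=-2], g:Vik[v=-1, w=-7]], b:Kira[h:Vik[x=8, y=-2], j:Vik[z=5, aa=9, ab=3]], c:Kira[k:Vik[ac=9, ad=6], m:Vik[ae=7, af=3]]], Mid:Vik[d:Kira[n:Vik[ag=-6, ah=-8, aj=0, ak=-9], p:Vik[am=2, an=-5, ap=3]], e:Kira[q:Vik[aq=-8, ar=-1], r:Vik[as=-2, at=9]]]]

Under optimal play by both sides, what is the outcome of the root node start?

f (Vik): max(-5, 0, -2) = 0
g (Vik): max(-1, -7) = -1
a (Kira): min(0, -1) = -1
h (Vik): max(8, -2) = 8
j (Vik): max(5, 9, 3) = 9
b (Kira): min(8, 9) = 8
k (Vik): max(9, 6) = 9
m (Vik): max(7, 3) = 7
c (Kira): min(9, 7) = 7
Left (Vik): max(-1, 8, 7) = 8
n (Vik): max(-6, -8, 0, -9) = 0
p (Vik): max(2, -5, 3) = 3
d (Kira): min(0, 3) = 0
q (Vik): max(-8, -1) = -1
r (Vik): max(-2, 9) = 9
e (Kira): min(-1, 9) = -1
Mid (Vik): max(0, -1) = 0
start (Kira): min(8, 0) = 0

0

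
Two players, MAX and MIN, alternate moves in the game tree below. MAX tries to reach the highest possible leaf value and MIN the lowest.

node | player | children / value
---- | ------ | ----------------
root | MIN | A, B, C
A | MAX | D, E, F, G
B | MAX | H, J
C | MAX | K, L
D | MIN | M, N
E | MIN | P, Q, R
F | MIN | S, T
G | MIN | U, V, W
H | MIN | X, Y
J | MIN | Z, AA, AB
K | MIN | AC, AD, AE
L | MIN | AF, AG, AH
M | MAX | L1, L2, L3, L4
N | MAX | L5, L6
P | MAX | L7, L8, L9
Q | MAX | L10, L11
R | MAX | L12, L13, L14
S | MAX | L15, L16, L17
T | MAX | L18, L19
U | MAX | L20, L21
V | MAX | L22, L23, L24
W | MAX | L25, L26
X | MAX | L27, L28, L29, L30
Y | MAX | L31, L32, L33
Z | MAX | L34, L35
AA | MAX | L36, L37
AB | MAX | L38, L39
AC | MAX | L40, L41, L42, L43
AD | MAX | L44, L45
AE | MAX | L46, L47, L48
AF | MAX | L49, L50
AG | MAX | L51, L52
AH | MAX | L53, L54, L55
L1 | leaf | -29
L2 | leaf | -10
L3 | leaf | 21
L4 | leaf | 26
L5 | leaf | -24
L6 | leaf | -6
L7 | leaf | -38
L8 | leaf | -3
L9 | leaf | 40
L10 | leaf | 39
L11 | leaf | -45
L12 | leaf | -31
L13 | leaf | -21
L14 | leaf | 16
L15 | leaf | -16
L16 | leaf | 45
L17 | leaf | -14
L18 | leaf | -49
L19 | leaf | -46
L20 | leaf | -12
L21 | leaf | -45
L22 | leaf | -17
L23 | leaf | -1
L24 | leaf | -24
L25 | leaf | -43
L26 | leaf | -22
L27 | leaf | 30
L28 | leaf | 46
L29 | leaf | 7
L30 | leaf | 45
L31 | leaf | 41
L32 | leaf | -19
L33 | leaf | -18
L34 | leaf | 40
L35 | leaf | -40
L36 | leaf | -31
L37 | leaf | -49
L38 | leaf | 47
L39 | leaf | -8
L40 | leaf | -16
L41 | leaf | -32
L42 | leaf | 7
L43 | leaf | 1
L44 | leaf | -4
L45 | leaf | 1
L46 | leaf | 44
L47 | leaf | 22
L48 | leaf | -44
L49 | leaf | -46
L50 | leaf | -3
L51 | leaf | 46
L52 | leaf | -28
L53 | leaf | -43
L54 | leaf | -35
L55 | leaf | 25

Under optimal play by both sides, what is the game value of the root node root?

1

M (MAX): max(-29, -10, 21, 26) = 26
N (MAX): max(-24, -6) = -6
D (MIN): min(26, -6) = -6
P (MAX): max(-38, -3, 40) = 40
Q (MAX): max(39, -45) = 39
R (MAX): max(-31, -21, 16) = 16
E (MIN): min(40, 39, 16) = 16
S (MAX): max(-16, 45, -14) = 45
T (MAX): max(-49, -46) = -46
F (MIN): min(45, -46) = -46
U (MAX): max(-12, -45) = -12
V (MAX): max(-17, -1, -24) = -1
W (MAX): max(-43, -22) = -22
G (MIN): min(-12, -1, -22) = -22
A (MAX): max(-6, 16, -46, -22) = 16
X (MAX): max(30, 46, 7, 45) = 46
Y (MAX): max(41, -19, -18) = 41
H (MIN): min(46, 41) = 41
Z (MAX): max(40, -40) = 40
AA (MAX): max(-31, -49) = -31
AB (MAX): max(47, -8) = 47
J (MIN): min(40, -31, 47) = -31
B (MAX): max(41, -31) = 41
AC (MAX): max(-16, -32, 7, 1) = 7
AD (MAX): max(-4, 1) = 1
AE (MAX): max(44, 22, -44) = 44
K (MIN): min(7, 1, 44) = 1
AF (MAX): max(-46, -3) = -3
AG (MAX): max(46, -28) = 46
AH (MAX): max(-43, -35, 25) = 25
L (MIN): min(-3, 46, 25) = -3
C (MAX): max(1, -3) = 1
root (MIN): min(16, 41, 1) = 1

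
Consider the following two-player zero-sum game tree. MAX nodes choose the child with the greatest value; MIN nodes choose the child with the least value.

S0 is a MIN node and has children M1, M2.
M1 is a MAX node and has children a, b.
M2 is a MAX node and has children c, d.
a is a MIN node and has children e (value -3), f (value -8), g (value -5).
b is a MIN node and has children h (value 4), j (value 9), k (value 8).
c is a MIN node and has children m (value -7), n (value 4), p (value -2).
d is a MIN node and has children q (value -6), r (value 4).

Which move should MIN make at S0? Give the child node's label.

M2

a (MIN): min(-3, -8, -5) = -8
b (MIN): min(4, 9, 8) = 4
M1 (MAX): max(-8, 4) = 4
c (MIN): min(-7, 4, -2) = -7
d (MIN): min(-6, 4) = -6
M2 (MAX): max(-7, -6) = -6
S0 (MIN): min(4, -6) = -6
MIN at S0 wants the lowest of {M1=4, M2=-6}, so chooses M2.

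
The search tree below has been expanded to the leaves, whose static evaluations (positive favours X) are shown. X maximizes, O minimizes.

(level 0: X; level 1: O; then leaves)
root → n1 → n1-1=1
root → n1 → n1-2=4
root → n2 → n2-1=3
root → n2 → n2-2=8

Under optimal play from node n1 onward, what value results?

1

n1 (O): min(1, 4) = 1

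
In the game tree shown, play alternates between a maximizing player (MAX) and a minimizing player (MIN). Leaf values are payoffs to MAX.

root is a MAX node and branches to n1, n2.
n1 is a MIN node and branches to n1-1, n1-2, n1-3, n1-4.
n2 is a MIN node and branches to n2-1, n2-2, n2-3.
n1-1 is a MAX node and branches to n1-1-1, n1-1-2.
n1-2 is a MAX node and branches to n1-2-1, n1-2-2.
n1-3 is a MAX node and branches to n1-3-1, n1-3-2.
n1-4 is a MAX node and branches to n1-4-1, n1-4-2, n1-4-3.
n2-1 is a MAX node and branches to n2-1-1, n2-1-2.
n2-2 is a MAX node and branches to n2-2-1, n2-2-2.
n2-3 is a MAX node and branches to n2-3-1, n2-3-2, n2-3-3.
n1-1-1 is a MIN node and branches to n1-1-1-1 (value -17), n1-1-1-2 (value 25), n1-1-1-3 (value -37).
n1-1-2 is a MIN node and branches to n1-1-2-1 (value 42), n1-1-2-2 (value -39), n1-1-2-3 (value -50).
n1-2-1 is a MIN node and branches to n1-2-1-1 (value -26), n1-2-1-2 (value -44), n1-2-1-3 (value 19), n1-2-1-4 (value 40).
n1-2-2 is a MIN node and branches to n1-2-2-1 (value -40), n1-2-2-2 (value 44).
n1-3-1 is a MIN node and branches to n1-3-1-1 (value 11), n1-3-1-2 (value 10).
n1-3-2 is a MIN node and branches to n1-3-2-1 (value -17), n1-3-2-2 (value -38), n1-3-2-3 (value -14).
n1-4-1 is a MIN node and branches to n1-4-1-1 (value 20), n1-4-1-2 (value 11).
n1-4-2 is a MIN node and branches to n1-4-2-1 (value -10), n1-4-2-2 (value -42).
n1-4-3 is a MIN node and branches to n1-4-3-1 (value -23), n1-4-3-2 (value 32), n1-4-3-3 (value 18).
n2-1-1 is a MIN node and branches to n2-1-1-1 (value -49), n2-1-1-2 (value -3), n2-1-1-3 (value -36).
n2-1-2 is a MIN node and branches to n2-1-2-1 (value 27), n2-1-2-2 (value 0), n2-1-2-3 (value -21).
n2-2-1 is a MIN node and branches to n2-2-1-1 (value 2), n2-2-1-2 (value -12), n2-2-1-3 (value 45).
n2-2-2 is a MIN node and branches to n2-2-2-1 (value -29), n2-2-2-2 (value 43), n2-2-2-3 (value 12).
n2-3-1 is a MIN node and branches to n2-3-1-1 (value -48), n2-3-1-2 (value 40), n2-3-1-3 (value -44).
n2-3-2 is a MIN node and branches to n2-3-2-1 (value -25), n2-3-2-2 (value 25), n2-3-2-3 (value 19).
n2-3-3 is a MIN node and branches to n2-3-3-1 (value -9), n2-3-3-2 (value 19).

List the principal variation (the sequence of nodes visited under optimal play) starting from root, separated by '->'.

n1-1-1 (MIN): min(-17, 25, -37) = -37
n1-1-2 (MIN): min(42, -39, -50) = -50
n1-1 (MAX): max(-37, -50) = -37
n1-2-1 (MIN): min(-26, -44, 19, 40) = -44
n1-2-2 (MIN): min(-40, 44) = -40
n1-2 (MAX): max(-44, -40) = -40
n1-3-1 (MIN): min(11, 10) = 10
n1-3-2 (MIN): min(-17, -38, -14) = -38
n1-3 (MAX): max(10, -38) = 10
n1-4-1 (MIN): min(20, 11) = 11
n1-4-2 (MIN): min(-10, -42) = -42
n1-4-3 (MIN): min(-23, 32, 18) = -23
n1-4 (MAX): max(11, -42, -23) = 11
n1 (MIN): min(-37, -40, 10, 11) = -40
n2-1-1 (MIN): min(-49, -3, -36) = -49
n2-1-2 (MIN): min(27, 0, -21) = -21
n2-1 (MAX): max(-49, -21) = -21
n2-2-1 (MIN): min(2, -12, 45) = -12
n2-2-2 (MIN): min(-29, 43, 12) = -29
n2-2 (MAX): max(-12, -29) = -12
n2-3-1 (MIN): min(-48, 40, -44) = -48
n2-3-2 (MIN): min(-25, 25, 19) = -25
n2-3-3 (MIN): min(-9, 19) = -9
n2-3 (MAX): max(-48, -25, -9) = -9
n2 (MIN): min(-21, -12, -9) = -21
root (MAX): max(-40, -21) = -21
At root, MAX picks n2 (highest: -21).
At n2, MIN picks n2-1 (lowest: -21).
At n2-1, MAX picks n2-1-2 (highest: -21).
At n2-1-2, MIN picks n2-1-2-3 (lowest: -21).
Terminal value -21.

root -> n2 -> n2-1 -> n2-1-2 -> n2-1-2-3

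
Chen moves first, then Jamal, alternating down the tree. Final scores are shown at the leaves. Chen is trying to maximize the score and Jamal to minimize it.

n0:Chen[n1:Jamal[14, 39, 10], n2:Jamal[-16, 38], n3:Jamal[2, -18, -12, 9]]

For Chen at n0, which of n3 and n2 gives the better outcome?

n2

n3 (Jamal): min(2, -18, -12, 9) = -18
n2 (Jamal): min(-16, 38) = -16
Chen prefers the higher value; n3=-18, n2=-16. n2 is better since -16 > -18.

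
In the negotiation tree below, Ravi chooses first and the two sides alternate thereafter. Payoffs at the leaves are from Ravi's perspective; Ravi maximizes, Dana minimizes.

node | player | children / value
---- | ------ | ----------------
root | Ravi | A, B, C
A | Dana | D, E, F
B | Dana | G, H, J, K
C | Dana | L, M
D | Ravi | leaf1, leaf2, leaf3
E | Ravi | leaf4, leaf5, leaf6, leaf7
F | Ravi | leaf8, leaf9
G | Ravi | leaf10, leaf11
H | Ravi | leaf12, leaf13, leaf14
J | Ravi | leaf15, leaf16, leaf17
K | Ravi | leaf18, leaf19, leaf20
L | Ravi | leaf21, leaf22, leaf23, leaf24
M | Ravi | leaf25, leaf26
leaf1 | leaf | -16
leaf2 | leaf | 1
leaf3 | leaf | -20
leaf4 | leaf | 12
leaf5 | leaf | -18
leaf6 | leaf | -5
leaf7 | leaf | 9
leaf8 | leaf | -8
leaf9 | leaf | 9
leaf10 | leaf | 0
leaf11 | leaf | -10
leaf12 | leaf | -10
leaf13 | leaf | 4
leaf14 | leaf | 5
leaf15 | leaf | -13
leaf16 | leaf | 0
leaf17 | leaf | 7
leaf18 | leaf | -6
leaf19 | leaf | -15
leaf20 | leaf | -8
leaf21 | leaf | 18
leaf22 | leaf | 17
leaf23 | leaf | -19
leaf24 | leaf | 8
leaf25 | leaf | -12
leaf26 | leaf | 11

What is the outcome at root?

D (Ravi): max(-16, 1, -20) = 1
E (Ravi): max(12, -18, -5, 9) = 12
F (Ravi): max(-8, 9) = 9
A (Dana): min(1, 12, 9) = 1
G (Ravi): max(0, -10) = 0
H (Ravi): max(-10, 4, 5) = 5
J (Ravi): max(-13, 0, 7) = 7
K (Ravi): max(-6, -15, -8) = -6
B (Dana): min(0, 5, 7, -6) = -6
L (Ravi): max(18, 17, -19, 8) = 18
M (Ravi): max(-12, 11) = 11
C (Dana): min(18, 11) = 11
root (Ravi): max(1, -6, 11) = 11

11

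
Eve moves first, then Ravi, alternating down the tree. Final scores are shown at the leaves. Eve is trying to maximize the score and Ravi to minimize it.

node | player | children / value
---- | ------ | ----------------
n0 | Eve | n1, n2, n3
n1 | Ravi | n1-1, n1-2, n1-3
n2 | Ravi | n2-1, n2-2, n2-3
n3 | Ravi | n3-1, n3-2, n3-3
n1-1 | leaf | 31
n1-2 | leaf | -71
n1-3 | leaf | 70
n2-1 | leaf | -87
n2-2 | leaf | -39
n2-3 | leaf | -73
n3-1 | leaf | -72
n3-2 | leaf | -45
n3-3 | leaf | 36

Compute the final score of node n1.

n1 (Ravi): min(31, -71, 70) = -71

-71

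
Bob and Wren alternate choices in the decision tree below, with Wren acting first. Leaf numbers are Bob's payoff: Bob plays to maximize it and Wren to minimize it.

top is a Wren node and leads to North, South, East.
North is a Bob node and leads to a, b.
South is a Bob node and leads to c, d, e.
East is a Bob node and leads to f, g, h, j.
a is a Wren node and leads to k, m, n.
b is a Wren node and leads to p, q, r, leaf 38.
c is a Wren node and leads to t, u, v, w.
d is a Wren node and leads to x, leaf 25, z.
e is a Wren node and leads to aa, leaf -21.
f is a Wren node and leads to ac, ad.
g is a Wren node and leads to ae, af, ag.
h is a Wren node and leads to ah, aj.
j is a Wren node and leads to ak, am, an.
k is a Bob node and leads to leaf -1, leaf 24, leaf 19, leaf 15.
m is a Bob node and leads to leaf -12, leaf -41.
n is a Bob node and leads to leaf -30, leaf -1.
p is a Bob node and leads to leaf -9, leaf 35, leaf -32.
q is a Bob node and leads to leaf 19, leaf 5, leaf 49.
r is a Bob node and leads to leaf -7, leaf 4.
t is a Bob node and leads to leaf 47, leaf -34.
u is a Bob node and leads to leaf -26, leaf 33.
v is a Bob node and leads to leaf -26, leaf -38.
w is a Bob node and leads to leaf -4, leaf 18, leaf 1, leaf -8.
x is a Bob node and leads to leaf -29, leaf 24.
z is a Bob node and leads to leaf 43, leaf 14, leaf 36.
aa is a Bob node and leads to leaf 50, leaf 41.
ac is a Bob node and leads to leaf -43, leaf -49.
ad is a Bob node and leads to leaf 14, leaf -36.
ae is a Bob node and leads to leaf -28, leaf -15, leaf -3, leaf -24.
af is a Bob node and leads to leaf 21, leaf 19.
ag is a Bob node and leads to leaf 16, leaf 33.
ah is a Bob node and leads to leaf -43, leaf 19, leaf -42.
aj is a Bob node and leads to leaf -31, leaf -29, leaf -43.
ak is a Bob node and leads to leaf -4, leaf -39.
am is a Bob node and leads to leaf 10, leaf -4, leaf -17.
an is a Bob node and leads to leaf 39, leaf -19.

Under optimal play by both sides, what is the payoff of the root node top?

k (Bob): max(-1, 24, 19, 15) = 24
m (Bob): max(-12, -41) = -12
n (Bob): max(-30, -1) = -1
a (Wren): min(24, -12, -1) = -12
p (Bob): max(-9, 35, -32) = 35
q (Bob): max(19, 5, 49) = 49
r (Bob): max(-7, 4) = 4
b (Wren): min(35, 49, 4, 38) = 4
North (Bob): max(-12, 4) = 4
t (Bob): max(47, -34) = 47
u (Bob): max(-26, 33) = 33
v (Bob): max(-26, -38) = -26
w (Bob): max(-4, 18, 1, -8) = 18
c (Wren): min(47, 33, -26, 18) = -26
x (Bob): max(-29, 24) = 24
z (Bob): max(43, 14, 36) = 43
d (Wren): min(24, 25, 43) = 24
aa (Bob): max(50, 41) = 50
e (Wren): min(50, -21) = -21
South (Bob): max(-26, 24, -21) = 24
ac (Bob): max(-43, -49) = -43
ad (Bob): max(14, -36) = 14
f (Wren): min(-43, 14) = -43
ae (Bob): max(-28, -15, -3, -24) = -3
af (Bob): max(21, 19) = 21
ag (Bob): max(16, 33) = 33
g (Wren): min(-3, 21, 33) = -3
ah (Bob): max(-43, 19, -42) = 19
aj (Bob): max(-31, -29, -43) = -29
h (Wren): min(19, -29) = -29
ak (Bob): max(-4, -39) = -4
am (Bob): max(10, -4, -17) = 10
an (Bob): max(39, -19) = 39
j (Wren): min(-4, 10, 39) = -4
East (Bob): max(-43, -3, -29, -4) = -3
top (Wren): min(4, 24, -3) = -3

-3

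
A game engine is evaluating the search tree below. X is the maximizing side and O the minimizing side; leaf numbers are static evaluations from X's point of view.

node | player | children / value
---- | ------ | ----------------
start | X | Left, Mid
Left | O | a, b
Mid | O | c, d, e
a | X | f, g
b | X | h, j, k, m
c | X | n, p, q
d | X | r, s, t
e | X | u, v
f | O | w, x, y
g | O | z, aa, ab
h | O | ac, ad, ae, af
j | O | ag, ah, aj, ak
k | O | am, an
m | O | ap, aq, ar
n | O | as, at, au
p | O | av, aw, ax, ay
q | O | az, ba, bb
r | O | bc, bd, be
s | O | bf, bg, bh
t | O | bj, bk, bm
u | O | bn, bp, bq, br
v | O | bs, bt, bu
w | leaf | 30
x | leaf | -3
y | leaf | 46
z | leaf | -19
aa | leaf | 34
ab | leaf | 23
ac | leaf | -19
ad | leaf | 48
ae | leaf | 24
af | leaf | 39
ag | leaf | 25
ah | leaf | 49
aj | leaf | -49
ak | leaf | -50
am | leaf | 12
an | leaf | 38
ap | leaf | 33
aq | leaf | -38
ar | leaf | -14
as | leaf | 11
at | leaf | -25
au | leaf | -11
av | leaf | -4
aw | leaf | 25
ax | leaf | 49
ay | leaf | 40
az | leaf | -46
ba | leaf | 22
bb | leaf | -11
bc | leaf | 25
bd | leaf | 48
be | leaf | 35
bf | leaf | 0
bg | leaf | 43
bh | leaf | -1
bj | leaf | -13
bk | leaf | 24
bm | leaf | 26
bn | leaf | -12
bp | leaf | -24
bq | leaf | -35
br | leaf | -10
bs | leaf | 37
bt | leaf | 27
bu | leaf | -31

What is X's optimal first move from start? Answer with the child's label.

Left

f (O): min(30, -3, 46) = -3
g (O): min(-19, 34, 23) = -19
a (X): max(-3, -19) = -3
h (O): min(-19, 48, 24, 39) = -19
j (O): min(25, 49, -49, -50) = -50
k (O): min(12, 38) = 12
m (O): min(33, -38, -14) = -38
b (X): max(-19, -50, 12, -38) = 12
Left (O): min(-3, 12) = -3
n (O): min(11, -25, -11) = -25
p (O): min(-4, 25, 49, 40) = -4
q (O): min(-46, 22, -11) = -46
c (X): max(-25, -4, -46) = -4
r (O): min(25, 48, 35) = 25
s (O): min(0, 43, -1) = -1
t (O): min(-13, 24, 26) = -13
d (X): max(25, -1, -13) = 25
u (O): min(-12, -24, -35, -10) = -35
v (O): min(37, 27, -31) = -31
e (X): max(-35, -31) = -31
Mid (O): min(-4, 25, -31) = -31
start (X): max(-3, -31) = -3
X at start wants the highest of {Left=-3, Mid=-31}, so chooses Left.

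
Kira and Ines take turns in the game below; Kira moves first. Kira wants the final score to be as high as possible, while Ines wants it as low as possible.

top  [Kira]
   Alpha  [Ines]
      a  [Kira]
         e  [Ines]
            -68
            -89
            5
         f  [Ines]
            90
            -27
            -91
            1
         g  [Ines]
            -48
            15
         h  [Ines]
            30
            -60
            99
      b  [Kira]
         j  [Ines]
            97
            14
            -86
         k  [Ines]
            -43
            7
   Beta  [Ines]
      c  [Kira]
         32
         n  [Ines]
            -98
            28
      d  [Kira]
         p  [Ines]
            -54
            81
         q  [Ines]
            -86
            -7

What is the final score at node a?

e (Ines): min(-68, -89, 5) = -89
f (Ines): min(90, -27, -91, 1) = -91
g (Ines): min(-48, 15) = -48
h (Ines): min(30, -60, 99) = -60
a (Kira): max(-89, -91, -48, -60) = -48

-48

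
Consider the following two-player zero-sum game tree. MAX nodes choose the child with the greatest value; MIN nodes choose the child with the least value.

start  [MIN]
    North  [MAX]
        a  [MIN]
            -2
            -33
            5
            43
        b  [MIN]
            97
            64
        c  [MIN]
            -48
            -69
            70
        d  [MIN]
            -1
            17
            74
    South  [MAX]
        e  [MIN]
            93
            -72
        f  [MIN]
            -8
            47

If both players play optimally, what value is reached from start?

-8

a (MIN): min(-2, -33, 5, 43) = -33
b (MIN): min(97, 64) = 64
c (MIN): min(-48, -69, 70) = -69
d (MIN): min(-1, 17, 74) = -1
North (MAX): max(-33, 64, -69, -1) = 64
e (MIN): min(93, -72) = -72
f (MIN): min(-8, 47) = -8
South (MAX): max(-72, -8) = -8
start (MIN): min(64, -8) = -8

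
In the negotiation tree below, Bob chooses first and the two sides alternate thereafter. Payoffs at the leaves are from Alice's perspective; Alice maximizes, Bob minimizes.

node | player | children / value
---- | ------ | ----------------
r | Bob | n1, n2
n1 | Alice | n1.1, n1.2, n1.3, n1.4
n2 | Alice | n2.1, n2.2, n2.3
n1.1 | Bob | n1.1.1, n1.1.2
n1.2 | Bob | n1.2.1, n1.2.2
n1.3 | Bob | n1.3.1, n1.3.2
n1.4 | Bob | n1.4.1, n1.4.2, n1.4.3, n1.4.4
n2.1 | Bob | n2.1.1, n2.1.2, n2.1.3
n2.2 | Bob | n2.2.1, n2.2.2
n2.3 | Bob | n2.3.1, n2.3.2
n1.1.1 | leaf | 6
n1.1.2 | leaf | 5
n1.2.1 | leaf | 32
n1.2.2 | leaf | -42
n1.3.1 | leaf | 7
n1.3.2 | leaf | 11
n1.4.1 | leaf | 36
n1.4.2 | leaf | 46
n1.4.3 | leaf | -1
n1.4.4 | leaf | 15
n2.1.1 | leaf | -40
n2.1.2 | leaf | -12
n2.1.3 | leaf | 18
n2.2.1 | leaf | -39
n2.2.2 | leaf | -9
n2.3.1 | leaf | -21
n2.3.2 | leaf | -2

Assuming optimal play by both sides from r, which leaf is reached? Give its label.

n2.3.1

n1.1 (Bob): min(6, 5) = 5
n1.2 (Bob): min(32, -42) = -42
n1.3 (Bob): min(7, 11) = 7
n1.4 (Bob): min(36, 46, -1, 15) = -1
n1 (Alice): max(5, -42, 7, -1) = 7
n2.1 (Bob): min(-40, -12, 18) = -40
n2.2 (Bob): min(-39, -9) = -39
n2.3 (Bob): min(-21, -2) = -21
n2 (Alice): max(-40, -39, -21) = -21
r (Bob): min(7, -21) = -21
At r, Bob picks n2 (lowest: -21).
At n2, Alice picks n2.3 (highest: -21).
At n2.3, Bob picks n2.3.1 (lowest: -21).
Terminal value -21.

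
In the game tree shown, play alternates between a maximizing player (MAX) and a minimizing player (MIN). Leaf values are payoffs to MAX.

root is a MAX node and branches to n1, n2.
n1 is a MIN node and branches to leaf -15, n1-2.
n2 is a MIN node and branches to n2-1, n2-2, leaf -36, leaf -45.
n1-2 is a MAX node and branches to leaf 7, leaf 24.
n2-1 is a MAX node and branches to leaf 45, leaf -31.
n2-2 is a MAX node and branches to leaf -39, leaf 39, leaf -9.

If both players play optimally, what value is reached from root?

n1-2 (MAX): max(7, 24) = 24
n1 (MIN): min(-15, 24) = -15
n2-1 (MAX): max(45, -31) = 45
n2-2 (MAX): max(-39, 39, -9) = 39
n2 (MIN): min(45, 39, -36, -45) = -45
root (MAX): max(-15, -45) = -15

-15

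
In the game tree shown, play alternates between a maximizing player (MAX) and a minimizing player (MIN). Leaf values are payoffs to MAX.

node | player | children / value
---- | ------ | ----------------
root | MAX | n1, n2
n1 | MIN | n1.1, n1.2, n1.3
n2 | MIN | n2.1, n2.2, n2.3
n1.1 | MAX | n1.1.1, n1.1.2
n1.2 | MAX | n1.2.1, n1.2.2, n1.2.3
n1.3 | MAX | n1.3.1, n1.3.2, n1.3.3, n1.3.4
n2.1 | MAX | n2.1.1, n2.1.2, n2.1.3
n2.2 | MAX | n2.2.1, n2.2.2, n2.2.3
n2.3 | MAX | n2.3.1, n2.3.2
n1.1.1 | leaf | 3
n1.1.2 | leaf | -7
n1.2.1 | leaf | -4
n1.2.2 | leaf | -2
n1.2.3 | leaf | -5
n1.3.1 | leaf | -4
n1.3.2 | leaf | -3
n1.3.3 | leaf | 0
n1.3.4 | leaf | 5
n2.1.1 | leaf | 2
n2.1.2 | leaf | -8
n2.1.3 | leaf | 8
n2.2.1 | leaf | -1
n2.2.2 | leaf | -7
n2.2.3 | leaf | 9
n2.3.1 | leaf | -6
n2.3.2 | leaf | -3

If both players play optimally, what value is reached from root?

-2

n1.1 (MAX): max(3, -7) = 3
n1.2 (MAX): max(-4, -2, -5) = -2
n1.3 (MAX): max(-4, -3, 0, 5) = 5
n1 (MIN): min(3, -2, 5) = -2
n2.1 (MAX): max(2, -8, 8) = 8
n2.2 (MAX): max(-1, -7, 9) = 9
n2.3 (MAX): max(-6, -3) = -3
n2 (MIN): min(8, 9, -3) = -3
root (MAX): max(-2, -3) = -2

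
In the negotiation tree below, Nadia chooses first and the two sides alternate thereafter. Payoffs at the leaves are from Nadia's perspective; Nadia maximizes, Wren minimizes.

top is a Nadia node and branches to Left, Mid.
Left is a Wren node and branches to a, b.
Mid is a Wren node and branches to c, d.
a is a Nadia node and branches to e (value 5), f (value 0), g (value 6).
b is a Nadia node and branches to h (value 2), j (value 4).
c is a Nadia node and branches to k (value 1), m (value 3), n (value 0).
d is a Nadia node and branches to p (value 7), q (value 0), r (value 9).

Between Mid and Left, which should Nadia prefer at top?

c (Nadia): max(1, 3, 0) = 3
d (Nadia): max(7, 0, 9) = 9
Mid (Wren): min(3, 9) = 3
a (Nadia): max(5, 0, 6) = 6
b (Nadia): max(2, 4) = 4
Left (Wren): min(6, 4) = 4
Nadia prefers the higher value; Mid=3, Left=4. Left is better since 4 > 3.

Left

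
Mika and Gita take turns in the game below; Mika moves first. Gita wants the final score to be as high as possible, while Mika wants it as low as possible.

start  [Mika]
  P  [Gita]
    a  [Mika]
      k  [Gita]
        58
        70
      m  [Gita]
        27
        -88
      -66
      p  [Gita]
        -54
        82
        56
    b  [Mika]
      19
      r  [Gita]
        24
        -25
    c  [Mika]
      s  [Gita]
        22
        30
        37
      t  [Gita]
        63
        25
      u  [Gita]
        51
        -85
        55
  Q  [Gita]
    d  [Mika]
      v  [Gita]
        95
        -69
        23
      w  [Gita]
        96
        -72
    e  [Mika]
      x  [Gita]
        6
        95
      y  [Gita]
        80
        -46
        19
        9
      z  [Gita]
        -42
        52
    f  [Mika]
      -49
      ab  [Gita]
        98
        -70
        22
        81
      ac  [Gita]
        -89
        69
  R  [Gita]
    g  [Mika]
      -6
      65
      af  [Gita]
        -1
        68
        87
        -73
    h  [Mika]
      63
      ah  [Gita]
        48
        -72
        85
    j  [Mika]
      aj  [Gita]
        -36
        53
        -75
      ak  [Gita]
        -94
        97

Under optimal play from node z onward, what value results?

52

z (Gita): max(-42, 52) = 52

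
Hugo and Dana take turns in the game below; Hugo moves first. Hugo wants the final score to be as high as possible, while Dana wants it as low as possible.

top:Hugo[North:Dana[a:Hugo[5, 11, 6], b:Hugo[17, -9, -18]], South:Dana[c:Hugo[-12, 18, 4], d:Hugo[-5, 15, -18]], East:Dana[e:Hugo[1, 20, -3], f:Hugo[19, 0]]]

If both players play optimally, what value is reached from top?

a (Hugo): max(5, 11, 6) = 11
b (Hugo): max(17, -9, -18) = 17
North (Dana): min(11, 17) = 11
c (Hugo): max(-12, 18, 4) = 18
d (Hugo): max(-5, 15, -18) = 15
South (Dana): min(18, 15) = 15
e (Hugo): max(1, 20, -3) = 20
f (Hugo): max(19, 0) = 19
East (Dana): min(20, 19) = 19
top (Hugo): max(11, 15, 19) = 19

19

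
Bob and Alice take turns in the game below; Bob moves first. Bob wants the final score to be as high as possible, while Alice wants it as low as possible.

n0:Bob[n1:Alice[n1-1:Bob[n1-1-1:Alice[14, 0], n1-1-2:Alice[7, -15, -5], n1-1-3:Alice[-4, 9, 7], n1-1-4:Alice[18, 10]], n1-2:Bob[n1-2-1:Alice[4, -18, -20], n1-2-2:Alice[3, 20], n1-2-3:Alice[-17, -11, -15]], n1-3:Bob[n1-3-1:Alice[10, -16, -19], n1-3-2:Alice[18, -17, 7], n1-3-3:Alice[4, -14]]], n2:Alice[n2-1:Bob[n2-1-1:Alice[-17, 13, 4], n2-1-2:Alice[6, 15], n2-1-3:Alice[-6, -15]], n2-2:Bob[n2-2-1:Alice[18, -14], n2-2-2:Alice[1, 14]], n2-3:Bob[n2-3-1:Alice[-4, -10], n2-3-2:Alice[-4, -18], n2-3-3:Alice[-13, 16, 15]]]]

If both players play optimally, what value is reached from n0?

-10

n1-1-1 (Alice): min(14, 0) = 0
n1-1-2 (Alice): min(7, -15, -5) = -15
n1-1-3 (Alice): min(-4, 9, 7) = -4
n1-1-4 (Alice): min(18, 10) = 10
n1-1 (Bob): max(0, -15, -4, 10) = 10
n1-2-1 (Alice): min(4, -18, -20) = -20
n1-2-2 (Alice): min(3, 20) = 3
n1-2-3 (Alice): min(-17, -11, -15) = -17
n1-2 (Bob): max(-20, 3, -17) = 3
n1-3-1 (Alice): min(10, -16, -19) = -19
n1-3-2 (Alice): min(18, -17, 7) = -17
n1-3-3 (Alice): min(4, -14) = -14
n1-3 (Bob): max(-19, -17, -14) = -14
n1 (Alice): min(10, 3, -14) = -14
n2-1-1 (Alice): min(-17, 13, 4) = -17
n2-1-2 (Alice): min(6, 15) = 6
n2-1-3 (Alice): min(-6, -15) = -15
n2-1 (Bob): max(-17, 6, -15) = 6
n2-2-1 (Alice): min(18, -14) = -14
n2-2-2 (Alice): min(1, 14) = 1
n2-2 (Bob): max(-14, 1) = 1
n2-3-1 (Alice): min(-4, -10) = -10
n2-3-2 (Alice): min(-4, -18) = -18
n2-3-3 (Alice): min(-13, 16, 15) = -13
n2-3 (Bob): max(-10, -18, -13) = -10
n2 (Alice): min(6, 1, -10) = -10
n0 (Bob): max(-14, -10) = -10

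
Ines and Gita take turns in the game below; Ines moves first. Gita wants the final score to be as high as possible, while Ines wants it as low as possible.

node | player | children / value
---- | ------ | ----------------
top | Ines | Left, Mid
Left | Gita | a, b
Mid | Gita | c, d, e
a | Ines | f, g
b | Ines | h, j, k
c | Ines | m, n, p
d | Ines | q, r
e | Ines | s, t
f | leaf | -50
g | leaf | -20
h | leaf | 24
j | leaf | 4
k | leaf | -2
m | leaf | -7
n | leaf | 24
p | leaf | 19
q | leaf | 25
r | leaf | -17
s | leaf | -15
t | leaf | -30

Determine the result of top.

-7

a (Ines): min(-50, -20) = -50
b (Ines): min(24, 4, -2) = -2
Left (Gita): max(-50, -2) = -2
c (Ines): min(-7, 24, 19) = -7
d (Ines): min(25, -17) = -17
e (Ines): min(-15, -30) = -30
Mid (Gita): max(-7, -17, -30) = -7
top (Ines): min(-2, -7) = -7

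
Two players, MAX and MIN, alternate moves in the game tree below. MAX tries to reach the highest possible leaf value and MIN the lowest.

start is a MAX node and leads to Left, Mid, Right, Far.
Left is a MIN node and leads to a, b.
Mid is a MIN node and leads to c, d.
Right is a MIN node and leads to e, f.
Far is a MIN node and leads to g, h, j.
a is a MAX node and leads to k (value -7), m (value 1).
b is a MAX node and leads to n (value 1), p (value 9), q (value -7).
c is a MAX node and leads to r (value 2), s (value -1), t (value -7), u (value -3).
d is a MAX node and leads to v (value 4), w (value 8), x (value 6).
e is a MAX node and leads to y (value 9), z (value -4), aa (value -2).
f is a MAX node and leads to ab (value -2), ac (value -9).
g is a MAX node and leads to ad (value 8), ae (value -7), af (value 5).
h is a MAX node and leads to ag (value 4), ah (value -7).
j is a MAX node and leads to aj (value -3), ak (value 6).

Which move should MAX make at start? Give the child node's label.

a (MAX): max(-7, 1) = 1
b (MAX): max(1, 9, -7) = 9
Left (MIN): min(1, 9) = 1
c (MAX): max(2, -1, -7, -3) = 2
d (MAX): max(4, 8, 6) = 8
Mid (MIN): min(2, 8) = 2
e (MAX): max(9, -4, -2) = 9
f (MAX): max(-2, -9) = -2
Right (MIN): min(9, -2) = -2
g (MAX): max(8, -7, 5) = 8
h (MAX): max(4, -7) = 4
j (MAX): max(-3, 6) = 6
Far (MIN): min(8, 4, 6) = 4
start (MAX): max(1, 2, -2, 4) = 4
MAX at start wants the highest of {Left=1, Mid=2, Right=-2, Far=4}, so chooses Far.

Far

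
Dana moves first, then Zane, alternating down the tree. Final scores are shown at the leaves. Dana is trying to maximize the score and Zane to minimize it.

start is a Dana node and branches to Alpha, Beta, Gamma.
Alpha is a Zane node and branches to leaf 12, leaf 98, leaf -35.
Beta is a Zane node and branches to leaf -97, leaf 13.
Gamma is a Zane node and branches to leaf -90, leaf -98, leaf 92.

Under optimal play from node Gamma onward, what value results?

-98

Gamma (Zane): min(-90, -98, 92) = -98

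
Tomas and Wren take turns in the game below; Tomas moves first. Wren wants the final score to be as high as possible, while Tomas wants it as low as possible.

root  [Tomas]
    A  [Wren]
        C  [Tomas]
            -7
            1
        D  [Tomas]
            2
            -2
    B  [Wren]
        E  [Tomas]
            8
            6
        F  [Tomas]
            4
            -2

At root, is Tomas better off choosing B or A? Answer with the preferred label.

A

E (Tomas): min(8, 6) = 6
F (Tomas): min(4, -2) = -2
B (Wren): max(6, -2) = 6
C (Tomas): min(-7, 1) = -7
D (Tomas): min(2, -2) = -2
A (Wren): max(-7, -2) = -2
Tomas prefers the lower value; B=6, A=-2. A is better since -2 < 6.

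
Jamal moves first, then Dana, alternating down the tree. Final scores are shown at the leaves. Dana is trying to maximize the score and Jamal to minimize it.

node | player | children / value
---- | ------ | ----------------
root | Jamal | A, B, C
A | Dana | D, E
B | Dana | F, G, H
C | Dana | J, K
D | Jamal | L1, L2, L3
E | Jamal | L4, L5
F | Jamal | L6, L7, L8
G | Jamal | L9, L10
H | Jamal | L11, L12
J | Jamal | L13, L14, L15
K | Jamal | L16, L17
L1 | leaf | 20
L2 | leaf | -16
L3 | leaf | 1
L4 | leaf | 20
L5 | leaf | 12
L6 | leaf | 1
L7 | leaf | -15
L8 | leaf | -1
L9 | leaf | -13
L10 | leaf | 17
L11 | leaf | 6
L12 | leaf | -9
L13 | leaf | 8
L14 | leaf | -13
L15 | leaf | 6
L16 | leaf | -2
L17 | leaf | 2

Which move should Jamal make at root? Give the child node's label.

B

D (Jamal): min(20, -16, 1) = -16
E (Jamal): min(20, 12) = 12
A (Dana): max(-16, 12) = 12
F (Jamal): min(1, -15, -1) = -15
G (Jamal): min(-13, 17) = -13
H (Jamal): min(6, -9) = -9
B (Dana): max(-15, -13, -9) = -9
J (Jamal): min(8, -13, 6) = -13
K (Jamal): min(-2, 2) = -2
C (Dana): max(-13, -2) = -2
root (Jamal): min(12, -9, -2) = -9
Jamal at root wants the lowest of {A=12, B=-9, C=-2}, so chooses B.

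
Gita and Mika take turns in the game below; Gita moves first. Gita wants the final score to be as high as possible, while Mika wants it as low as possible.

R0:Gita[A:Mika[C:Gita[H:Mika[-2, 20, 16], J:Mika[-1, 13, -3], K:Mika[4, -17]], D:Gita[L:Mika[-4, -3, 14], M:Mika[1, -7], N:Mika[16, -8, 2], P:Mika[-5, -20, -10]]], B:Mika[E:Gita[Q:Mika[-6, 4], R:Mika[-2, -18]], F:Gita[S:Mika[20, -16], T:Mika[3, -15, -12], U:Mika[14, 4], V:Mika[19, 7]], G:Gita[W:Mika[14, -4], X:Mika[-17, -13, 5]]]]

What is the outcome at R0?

-4

H (Mika): min(-2, 20, 16) = -2
J (Mika): min(-1, 13, -3) = -3
K (Mika): min(4, -17) = -17
C (Gita): max(-2, -3, -17) = -2
L (Mika): min(-4, -3, 14) = -4
M (Mika): min(1, -7) = -7
N (Mika): min(16, -8, 2) = -8
P (Mika): min(-5, -20, -10) = -20
D (Gita): max(-4, -7, -8, -20) = -4
A (Mika): min(-2, -4) = -4
Q (Mika): min(-6, 4) = -6
R (Mika): min(-2, -18) = -18
E (Gita): max(-6, -18) = -6
S (Mika): min(20, -16) = -16
T (Mika): min(3, -15, -12) = -15
U (Mika): min(14, 4) = 4
V (Mika): min(19, 7) = 7
F (Gita): max(-16, -15, 4, 7) = 7
W (Mika): min(14, -4) = -4
X (Mika): min(-17, -13, 5) = -17
G (Gita): max(-4, -17) = -4
B (Mika): min(-6, 7, -4) = -6
R0 (Gita): max(-4, -6) = -4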